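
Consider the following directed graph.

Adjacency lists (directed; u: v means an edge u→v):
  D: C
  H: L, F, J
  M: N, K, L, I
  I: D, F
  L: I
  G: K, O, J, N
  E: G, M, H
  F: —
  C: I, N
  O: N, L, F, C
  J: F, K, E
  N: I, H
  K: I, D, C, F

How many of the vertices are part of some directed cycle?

A vertex is on a directed cycle iff it belongs to a strongly connected component of size ≥ 2 (or has a self-loop).
The vertices on cycles are {C, D, E, G, H, I, J, K, L, M, N, O} — 12 in total.

12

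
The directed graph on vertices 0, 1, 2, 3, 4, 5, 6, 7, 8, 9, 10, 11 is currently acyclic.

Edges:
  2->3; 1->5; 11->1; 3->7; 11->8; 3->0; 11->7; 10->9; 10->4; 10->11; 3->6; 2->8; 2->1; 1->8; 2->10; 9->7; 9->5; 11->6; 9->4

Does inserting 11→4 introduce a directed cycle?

No

Adding 11→4 creates a cycle iff 4 can already reach 11.
Explore from 4: no path reaches 11. The graph stays acyclic.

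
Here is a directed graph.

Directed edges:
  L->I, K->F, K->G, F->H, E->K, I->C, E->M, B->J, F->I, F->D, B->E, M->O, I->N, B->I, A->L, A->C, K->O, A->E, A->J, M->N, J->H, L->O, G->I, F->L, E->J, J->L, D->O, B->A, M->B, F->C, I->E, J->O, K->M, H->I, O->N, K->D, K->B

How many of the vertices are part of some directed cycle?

A vertex is on a directed cycle iff it belongs to a strongly connected component of size ≥ 2 (or has a self-loop).
The vertices on cycles are {A, B, E, F, G, H, I, J, K, L, M} — 11 in total.

11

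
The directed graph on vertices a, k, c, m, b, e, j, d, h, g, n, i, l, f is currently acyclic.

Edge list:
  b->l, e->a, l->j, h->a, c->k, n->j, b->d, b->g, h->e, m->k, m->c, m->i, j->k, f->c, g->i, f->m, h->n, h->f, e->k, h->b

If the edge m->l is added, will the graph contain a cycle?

No

Adding m→l creates a cycle iff l can already reach m.
Explore from l: no path reaches m. The graph stays acyclic.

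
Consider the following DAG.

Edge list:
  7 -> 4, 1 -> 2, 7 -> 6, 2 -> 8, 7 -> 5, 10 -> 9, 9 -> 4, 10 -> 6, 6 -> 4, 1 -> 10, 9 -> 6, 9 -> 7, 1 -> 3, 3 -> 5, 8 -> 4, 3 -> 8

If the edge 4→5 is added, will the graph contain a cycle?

Adding 4→5 creates a cycle iff 5 can already reach 4.
Explore from 5: no path reaches 4. The graph stays acyclic.

No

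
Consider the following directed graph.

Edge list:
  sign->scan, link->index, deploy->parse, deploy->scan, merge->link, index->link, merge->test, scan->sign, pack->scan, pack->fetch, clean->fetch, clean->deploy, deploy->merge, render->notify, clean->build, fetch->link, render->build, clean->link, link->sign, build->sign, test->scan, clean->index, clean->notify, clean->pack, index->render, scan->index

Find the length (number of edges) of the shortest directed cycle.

2

For each vertex v, BFS finds the shortest path from v back to v.
The shortest such closed walk is index → link → index, length 2.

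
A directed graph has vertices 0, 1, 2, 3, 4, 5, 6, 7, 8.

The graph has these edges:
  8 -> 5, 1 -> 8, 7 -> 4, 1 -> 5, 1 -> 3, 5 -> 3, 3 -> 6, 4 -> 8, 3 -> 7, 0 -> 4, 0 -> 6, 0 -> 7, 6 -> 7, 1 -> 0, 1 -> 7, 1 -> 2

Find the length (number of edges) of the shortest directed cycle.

5

For each vertex v, BFS finds the shortest path from v back to v.
The shortest such closed walk is 4 → 8 → 5 → 3 → 7 → 4, length 5.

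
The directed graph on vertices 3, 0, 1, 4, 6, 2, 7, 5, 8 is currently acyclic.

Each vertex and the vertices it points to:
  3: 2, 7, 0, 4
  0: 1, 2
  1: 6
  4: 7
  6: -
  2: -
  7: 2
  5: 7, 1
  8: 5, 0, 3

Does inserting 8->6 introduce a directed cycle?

Adding 8→6 creates a cycle iff 6 can already reach 8.
Explore from 6: no path reaches 8. The graph stays acyclic.

No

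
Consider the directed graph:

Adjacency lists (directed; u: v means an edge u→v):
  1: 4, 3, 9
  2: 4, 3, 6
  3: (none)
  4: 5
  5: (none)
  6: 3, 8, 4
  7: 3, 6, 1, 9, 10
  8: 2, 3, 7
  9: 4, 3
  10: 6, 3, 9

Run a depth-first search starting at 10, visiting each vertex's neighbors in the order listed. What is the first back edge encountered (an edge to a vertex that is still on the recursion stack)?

2->6

DFS from 10 (visiting each vertex's neighbors in the order listed); mark gray on enter, black on exit:
10 gray
  6 gray
    3 gray
    3 black
    8 gray
      2 gray
        4 gray
          5 gray
          5 black
        4 black
        2→3: 3 black — skip
        2→6: 6 is gray → back edge
First back edge: 2 → 6.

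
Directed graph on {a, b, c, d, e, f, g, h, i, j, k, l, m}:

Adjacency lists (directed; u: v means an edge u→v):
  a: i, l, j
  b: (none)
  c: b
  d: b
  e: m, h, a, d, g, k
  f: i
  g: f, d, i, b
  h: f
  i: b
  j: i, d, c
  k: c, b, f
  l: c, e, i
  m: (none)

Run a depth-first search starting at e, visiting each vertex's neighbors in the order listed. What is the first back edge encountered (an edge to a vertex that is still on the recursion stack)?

l->e

DFS from e (visiting each vertex's neighbors in the order listed); mark gray on enter, black on exit:
e gray
  m gray
  m black
  h gray
    f gray
      i gray
        b gray
        b black
      i black
    f black
  h black
  a gray
    a→i: i black — skip
    l gray
      c gray
        c→b: b black — skip
      c black
      l→e: e is gray → back edge
First back edge: l → e.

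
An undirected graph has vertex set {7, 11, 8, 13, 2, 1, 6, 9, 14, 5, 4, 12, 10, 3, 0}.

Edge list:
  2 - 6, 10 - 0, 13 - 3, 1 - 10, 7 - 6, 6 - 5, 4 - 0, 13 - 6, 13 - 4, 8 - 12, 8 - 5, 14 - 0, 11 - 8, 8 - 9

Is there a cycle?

No

DFS, tracking each vertex's parent; an edge to a visited non-parent vertex closes a cycle.
Start from 0:
visit 0 (parent –)
  visit 10 (parent 0)
    visit 1 (parent 10)
      1–10: parent, skip
    10–0: parent, skip
  visit 14 (parent 0)
    14–0: parent, skip
  visit 4 (parent 0)
    4–0: parent, skip
    visit 13 (parent 4)
      13–4: parent, skip
      visit 6 (parent 13)
        visit 5 (parent 6)
          5–6: parent, skip
          visit 8 (parent 5)
            visit 11 (parent 8)
              11–8: parent, skip
            visit 9 (parent 8)
              9–8: parent, skip
            8–5: parent, skip
            visit 12 (parent 8)
              12–8: parent, skip
        visit 2 (parent 6)
          2–6: parent, skip
        6–13: parent, skip
        visit 7 (parent 6)
          7–6: parent, skip
      visit 3 (parent 13)
        3–13: parent, skip
No non-parent visited neighbor found — the graph is a forest.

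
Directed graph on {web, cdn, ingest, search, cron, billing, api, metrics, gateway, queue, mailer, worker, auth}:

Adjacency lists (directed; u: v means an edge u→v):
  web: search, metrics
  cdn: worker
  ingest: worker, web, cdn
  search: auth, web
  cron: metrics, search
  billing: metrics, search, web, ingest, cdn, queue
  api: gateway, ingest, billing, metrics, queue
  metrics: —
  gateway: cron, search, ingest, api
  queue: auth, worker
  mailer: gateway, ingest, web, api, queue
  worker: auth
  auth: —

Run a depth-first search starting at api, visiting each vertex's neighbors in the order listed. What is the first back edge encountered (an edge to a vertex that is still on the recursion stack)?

web->search

DFS from api (visiting each vertex's neighbors in the order listed); mark gray on enter, black on exit:
api gray
  gateway gray
    cron gray
      metrics gray
      metrics black
      search gray
        auth gray
        auth black
        web gray
          web→search: search is gray → back edge
First back edge: web → search.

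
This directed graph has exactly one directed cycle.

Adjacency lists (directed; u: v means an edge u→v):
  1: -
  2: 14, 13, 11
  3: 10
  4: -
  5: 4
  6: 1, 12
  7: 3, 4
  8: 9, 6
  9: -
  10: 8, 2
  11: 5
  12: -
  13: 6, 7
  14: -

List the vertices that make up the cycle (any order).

2, 3, 7, 10, 13

DFS with gray/black marking from 10:
10 gray
  8 gray
    9 gray
    9 black
    6 gray
      1 gray
      1 black
      12 gray
      12 black
    6 black
  8 black
  2 gray
    14 gray
    14 black
    13 gray
      13→6: 6 black — skip
      7 gray
        3 gray
          3→10: 10 is gray → back edge
Back edge closes the cycle 10 → 2 → 13 → 7 → 3 → 10; its vertices are {2, 3, 7, 10, 13}.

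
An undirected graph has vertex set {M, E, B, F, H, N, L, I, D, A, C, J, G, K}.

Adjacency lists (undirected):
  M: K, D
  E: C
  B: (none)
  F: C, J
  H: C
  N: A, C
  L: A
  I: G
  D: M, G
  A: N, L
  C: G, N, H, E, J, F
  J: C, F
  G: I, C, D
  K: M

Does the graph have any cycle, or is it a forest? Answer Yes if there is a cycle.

DFS, tracking each vertex's parent; an edge to a visited non-parent vertex closes a cycle.
Start from M:
visit M (parent –)
  visit K (parent M)
    K–M: parent, skip
  visit D (parent M)
    D–M: parent, skip
    visit G (parent D)
      visit I (parent G)
        I–G: parent, skip
      visit C (parent G)
        C–G: parent, skip
        visit N (parent C)
          visit A (parent N)
            A–N: parent, skip
            visit L (parent A)
              L–A: parent, skip
          N–C: parent, skip
        visit H (parent C)
          H–C: parent, skip
        visit E (parent C)
          E–C: parent, skip
        visit J (parent C)
          J–C: parent, skip
          visit F (parent J)
            F–C: C visited and ≠ parent → cycle
Cycle: C – J – F – C.

Yes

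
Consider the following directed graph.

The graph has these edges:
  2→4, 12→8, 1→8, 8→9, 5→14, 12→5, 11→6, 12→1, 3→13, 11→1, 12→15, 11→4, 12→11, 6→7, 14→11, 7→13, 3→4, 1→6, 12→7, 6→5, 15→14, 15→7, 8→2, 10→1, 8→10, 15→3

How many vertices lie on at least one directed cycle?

A vertex is on a directed cycle iff it belongs to a strongly connected component of size ≥ 2 (or has a self-loop).
The vertices on cycles are {1, 5, 6, 8, 10, 11, 14} — 7 in total.

7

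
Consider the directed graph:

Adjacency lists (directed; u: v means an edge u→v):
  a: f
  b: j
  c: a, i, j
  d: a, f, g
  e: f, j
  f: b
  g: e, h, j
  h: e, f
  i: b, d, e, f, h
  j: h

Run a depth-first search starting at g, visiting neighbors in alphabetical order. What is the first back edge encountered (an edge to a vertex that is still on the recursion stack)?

DFS from g (visiting neighbors in alphabetical order); mark gray on enter, black on exit:
g gray
  e gray
    f gray
      b gray
        j gray
          h gray
            h→e: e is gray → back edge
First back edge: h → e.

h→e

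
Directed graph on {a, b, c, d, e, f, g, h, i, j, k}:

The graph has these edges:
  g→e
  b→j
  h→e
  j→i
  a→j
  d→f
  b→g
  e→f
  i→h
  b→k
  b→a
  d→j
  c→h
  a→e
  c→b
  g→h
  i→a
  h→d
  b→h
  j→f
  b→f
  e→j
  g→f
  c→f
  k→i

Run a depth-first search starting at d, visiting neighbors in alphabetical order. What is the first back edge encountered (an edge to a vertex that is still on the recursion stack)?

e->j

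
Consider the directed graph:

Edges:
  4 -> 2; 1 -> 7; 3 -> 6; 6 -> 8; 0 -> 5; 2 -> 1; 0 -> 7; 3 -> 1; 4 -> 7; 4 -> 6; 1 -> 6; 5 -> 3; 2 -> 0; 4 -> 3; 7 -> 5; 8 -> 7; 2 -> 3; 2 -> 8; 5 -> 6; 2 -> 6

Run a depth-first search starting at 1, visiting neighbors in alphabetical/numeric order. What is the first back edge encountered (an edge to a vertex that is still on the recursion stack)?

3→1

DFS from 1 (visiting neighbors in alphabetical/numeric order); mark gray on enter, black on exit:
1 gray
  6 gray
    8 gray
      7 gray
        5 gray
          3 gray
            3→1: 1 is gray → back edge
First back edge: 3 → 1.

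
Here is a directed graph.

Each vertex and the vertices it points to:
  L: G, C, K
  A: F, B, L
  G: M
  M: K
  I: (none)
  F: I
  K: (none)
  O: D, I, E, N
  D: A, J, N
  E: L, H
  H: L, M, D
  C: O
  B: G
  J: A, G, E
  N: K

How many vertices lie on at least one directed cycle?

8

A vertex is on a directed cycle iff it belongs to a strongly connected component of size ≥ 2 (or has a self-loop).
The vertices on cycles are {A, C, D, E, H, J, L, O} — 8 in total.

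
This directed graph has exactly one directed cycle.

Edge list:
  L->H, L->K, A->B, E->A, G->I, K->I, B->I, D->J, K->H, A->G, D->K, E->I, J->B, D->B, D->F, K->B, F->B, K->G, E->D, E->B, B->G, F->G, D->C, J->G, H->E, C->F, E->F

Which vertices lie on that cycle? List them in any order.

DFS with gray/black marking from K:
K gray
  H gray
    E gray
      D gray
        C gray
          F gray
            G gray
              I gray
              I black
            G black
            B gray
              B→I: I black — skip
              B→G: G black — skip
            B black
          F black
        C black
        D→B: B black — skip
        D→F: F black — skip
        D→K: K is gray → back edge
Back edge closes the cycle K → H → E → D → K; its vertices are {D, E, H, K}.

D, E, H, K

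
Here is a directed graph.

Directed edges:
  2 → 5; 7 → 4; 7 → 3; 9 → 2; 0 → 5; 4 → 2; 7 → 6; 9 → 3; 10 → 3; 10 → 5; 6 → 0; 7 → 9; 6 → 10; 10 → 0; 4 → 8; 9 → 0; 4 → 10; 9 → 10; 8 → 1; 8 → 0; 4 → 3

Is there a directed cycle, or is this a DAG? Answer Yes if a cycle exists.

No

DFS with white/gray/black marking, starting from 2:
2 gray
  5 gray
  5 black
2 black
0 gray
  0→5: 5 black — skip
0 black
1 gray
1 black
3 gray
3 black
4 gray
  10 gray
    10→3: 3 black — skip
    10→5: 5 black — skip
    10→0: 0 black — skip
  10 black
  8 gray
    8→0: 0 black — skip
    8→1: 1 black — skip
  8 black
  4→2: 2 black — skip
  4→3: 3 black — skip
4 black
6 gray
  6→0: 0 black — skip
  6→10: 10 black — skip
6 black
7 gray
  9 gray
    9→10: 10 black — skip
    9→3: 3 black — skip
    9→0: 0 black — skip
    9→2: 2 black — skip
  9 black
  7→4: 4 black — skip
  7→3: 3 black — skip
  7→6: 6 black — skip
7 black
Every edge goes to a white or black vertex — no back edge, so the graph is acyclic.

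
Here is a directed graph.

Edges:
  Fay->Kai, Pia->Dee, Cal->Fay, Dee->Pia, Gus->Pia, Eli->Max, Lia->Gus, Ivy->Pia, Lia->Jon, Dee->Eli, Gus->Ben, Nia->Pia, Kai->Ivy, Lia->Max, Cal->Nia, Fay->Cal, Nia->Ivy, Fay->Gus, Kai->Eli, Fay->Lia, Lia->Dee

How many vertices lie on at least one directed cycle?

4

A vertex is on a directed cycle iff it belongs to a strongly connected component of size ≥ 2 (or has a self-loop).
The vertices on cycles are {Cal, Dee, Fay, Pia} — 4 in total.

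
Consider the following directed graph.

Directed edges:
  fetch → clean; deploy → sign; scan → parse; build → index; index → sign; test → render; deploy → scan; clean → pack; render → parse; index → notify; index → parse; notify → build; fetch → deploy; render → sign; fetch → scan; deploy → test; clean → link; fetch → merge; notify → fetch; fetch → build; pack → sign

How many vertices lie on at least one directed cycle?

4

A vertex is on a directed cycle iff it belongs to a strongly connected component of size ≥ 2 (or has a self-loop).
The vertices on cycles are {build, fetch, index, notify} — 4 in total.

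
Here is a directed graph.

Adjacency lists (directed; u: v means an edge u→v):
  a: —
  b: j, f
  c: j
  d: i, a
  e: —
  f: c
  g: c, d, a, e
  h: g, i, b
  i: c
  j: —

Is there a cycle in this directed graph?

No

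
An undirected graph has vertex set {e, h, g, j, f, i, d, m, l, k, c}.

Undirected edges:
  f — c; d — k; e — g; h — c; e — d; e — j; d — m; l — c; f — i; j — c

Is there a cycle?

DFS, tracking each vertex's parent; an edge to a visited non-parent vertex closes a cycle.
Start from j:
visit j (parent –)
  visit c (parent j)
    visit h (parent c)
      h–c: parent, skip
    c–j: parent, skip
    visit l (parent c)
      l–c: parent, skip
    visit f (parent c)
      visit i (parent f)
        i–f: parent, skip
      f–c: parent, skip
  visit e (parent j)
    e–j: parent, skip
    visit g (parent e)
      g–e: parent, skip
    visit d (parent e)
      visit m (parent d)
        m–d: parent, skip
      visit k (parent d)
        k–d: parent, skip
      d–e: parent, skip
No non-parent visited neighbor found — the graph is a forest.

No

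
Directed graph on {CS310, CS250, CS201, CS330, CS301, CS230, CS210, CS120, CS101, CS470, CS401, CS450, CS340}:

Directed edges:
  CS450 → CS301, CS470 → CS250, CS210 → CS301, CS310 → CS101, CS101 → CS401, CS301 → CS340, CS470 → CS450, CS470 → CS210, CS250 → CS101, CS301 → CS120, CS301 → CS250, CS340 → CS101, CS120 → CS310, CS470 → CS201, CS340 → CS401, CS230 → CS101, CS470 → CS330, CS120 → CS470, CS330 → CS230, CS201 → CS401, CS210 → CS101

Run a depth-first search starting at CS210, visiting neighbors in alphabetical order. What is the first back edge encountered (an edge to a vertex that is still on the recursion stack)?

CS470->CS210

DFS from CS210 (visiting neighbors in alphabetical order); mark gray on enter, black on exit:
CS210 gray
  CS101 gray
    CS401 gray
    CS401 black
  CS101 black
  CS301 gray
    CS120 gray
      CS310 gray
        CS310→CS101: CS101 black — skip
      CS310 black
      CS470 gray
        CS201 gray
          CS201→CS401: CS401 black — skip
        CS201 black
        CS470→CS210: CS210 is gray → back edge
First back edge: CS470 → CS210.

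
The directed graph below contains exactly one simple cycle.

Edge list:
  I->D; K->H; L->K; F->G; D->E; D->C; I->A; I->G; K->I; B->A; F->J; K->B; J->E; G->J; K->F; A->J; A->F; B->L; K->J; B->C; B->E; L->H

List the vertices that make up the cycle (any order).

B, K, L

DFS with gray/black marking from K:
K gray
  I gray
    A gray
      J gray
        E gray
        E black
      J black
      F gray
        G gray
          G→J: J black — skip
        G black
        F→J: J black — skip
      F black
    A black
    I→G: G black — skip
    D gray
      D→E: E black — skip
      C gray
      C black
    D black
  I black
  B gray
    B→E: E black — skip
    L gray
      L→K: K is gray → back edge
Back edge closes the cycle K → B → L → K; its vertices are {B, K, L}.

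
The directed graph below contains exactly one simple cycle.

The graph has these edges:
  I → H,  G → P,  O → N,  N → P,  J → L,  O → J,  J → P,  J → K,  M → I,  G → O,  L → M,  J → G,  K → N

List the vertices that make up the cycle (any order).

G, J, O

DFS with gray/black marking from J:
J gray
  G gray
    P gray
    P black
    O gray
      O→J: J is gray → back edge
Back edge closes the cycle J → G → O → J; its vertices are {G, J, O}.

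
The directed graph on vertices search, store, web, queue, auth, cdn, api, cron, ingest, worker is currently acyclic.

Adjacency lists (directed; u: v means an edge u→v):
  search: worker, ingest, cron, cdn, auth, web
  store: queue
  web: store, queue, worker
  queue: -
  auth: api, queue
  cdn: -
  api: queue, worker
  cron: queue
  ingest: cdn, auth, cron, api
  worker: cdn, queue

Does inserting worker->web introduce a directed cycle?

Yes

Adding worker→web creates a cycle iff web can already reach worker.
Path from web: web → worker.
So web → … → worker → web is a cycle.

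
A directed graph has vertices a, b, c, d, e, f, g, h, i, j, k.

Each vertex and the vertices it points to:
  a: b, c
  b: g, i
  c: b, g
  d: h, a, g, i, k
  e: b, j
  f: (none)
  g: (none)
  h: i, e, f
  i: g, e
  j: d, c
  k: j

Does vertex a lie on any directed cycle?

a is on a cycle iff a can reach itself via ≥1 edge.
a → b → i → e → j → d → a — yes.

Yes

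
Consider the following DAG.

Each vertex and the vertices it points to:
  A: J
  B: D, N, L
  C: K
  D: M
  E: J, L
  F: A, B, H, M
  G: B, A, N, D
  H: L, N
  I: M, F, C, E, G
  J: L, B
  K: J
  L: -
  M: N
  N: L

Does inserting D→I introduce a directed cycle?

Yes

Adding D→I creates a cycle iff I can already reach D.
Path from I: I → G → D.
So I → … → D → I is a cycle.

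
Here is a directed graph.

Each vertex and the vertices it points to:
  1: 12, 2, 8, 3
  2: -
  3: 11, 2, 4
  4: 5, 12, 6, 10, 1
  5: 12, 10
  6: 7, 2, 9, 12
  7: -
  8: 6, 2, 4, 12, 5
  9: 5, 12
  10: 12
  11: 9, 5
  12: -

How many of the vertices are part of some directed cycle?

A vertex is on a directed cycle iff it belongs to a strongly connected component of size ≥ 2 (or has a self-loop).
The vertices on cycles are {1, 3, 4, 8} — 4 in total.

4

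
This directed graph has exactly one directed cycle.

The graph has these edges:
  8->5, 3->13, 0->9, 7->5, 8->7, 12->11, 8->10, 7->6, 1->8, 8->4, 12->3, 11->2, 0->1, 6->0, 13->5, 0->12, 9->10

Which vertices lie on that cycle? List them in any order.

0, 1, 6, 7, 8

DFS with gray/black marking from 0:
0 gray
  9 gray
    10 gray
    10 black
  9 black
  12 gray
    11 gray
      2 gray
      2 black
    11 black
    3 gray
      13 gray
        5 gray
        5 black
      13 black
    3 black
  12 black
  1 gray
    8 gray
      8→10: 10 black — skip
      7 gray
        6 gray
          6→0: 0 is gray → back edge
Back edge closes the cycle 0 → 1 → 8 → 7 → 6 → 0; its vertices are {0, 1, 6, 7, 8}.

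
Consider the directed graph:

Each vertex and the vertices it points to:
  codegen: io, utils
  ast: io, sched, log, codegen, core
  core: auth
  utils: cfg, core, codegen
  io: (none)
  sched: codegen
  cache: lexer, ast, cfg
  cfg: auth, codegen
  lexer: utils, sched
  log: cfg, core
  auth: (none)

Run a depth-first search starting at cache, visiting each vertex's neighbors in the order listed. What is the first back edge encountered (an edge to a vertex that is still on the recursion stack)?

codegen→utils

DFS from cache (visiting each vertex's neighbors in the order listed); mark gray on enter, black on exit:
cache gray
  lexer gray
    utils gray
      cfg gray
        auth gray
        auth black
        codegen gray
          io gray
          io black
          codegen→utils: utils is gray → back edge
First back edge: codegen → utils.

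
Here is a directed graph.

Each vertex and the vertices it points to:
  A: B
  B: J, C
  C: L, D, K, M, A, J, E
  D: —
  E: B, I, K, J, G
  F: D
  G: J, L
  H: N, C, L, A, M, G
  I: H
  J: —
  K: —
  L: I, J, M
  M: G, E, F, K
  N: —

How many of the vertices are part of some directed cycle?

A vertex is on a directed cycle iff it belongs to a strongly connected component of size ≥ 2 (or has a self-loop).
The vertices on cycles are {A, B, C, E, G, H, I, L, M} — 9 in total.

9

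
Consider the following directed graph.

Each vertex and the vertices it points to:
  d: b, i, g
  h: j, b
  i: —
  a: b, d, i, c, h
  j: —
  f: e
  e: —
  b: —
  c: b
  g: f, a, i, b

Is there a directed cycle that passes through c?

No

c lies on a cycle iff there is a path from c back to itself.
Exploring from c, it never reaches itself; equivalently, its strongly connected component is a singleton.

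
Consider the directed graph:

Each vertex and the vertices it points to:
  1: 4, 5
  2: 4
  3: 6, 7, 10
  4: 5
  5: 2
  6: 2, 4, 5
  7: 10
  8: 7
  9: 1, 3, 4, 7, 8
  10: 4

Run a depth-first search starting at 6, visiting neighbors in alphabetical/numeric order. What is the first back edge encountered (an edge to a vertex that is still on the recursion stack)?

DFS from 6 (visiting neighbors in alphabetical/numeric order); mark gray on enter, black on exit:
6 gray
  2 gray
    4 gray
      5 gray
        5→2: 2 is gray → back edge
First back edge: 5 → 2.

5->2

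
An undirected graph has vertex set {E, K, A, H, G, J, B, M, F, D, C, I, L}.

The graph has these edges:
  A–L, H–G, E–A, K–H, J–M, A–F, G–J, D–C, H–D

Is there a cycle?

DFS, tracking each vertex's parent; an edge to a visited non-parent vertex closes a cycle.
Start from D:
visit D (parent –)
  visit C (parent D)
    C–D: parent, skip
  visit H (parent D)
    H–D: parent, skip
    visit G (parent H)
      visit J (parent G)
        visit M (parent J)
          M–J: parent, skip
        J–G: parent, skip
      G–H: parent, skip
    visit K (parent H)
      K–H: parent, skip
visit E (parent –)
  visit A (parent E)
    A–E: parent, skip
    visit L (parent A)
      L–A: parent, skip
    visit F (parent A)
      F–A: parent, skip
visit B (parent –)
visit I (parent –)
No non-parent visited neighbor found — the graph is a forest.

No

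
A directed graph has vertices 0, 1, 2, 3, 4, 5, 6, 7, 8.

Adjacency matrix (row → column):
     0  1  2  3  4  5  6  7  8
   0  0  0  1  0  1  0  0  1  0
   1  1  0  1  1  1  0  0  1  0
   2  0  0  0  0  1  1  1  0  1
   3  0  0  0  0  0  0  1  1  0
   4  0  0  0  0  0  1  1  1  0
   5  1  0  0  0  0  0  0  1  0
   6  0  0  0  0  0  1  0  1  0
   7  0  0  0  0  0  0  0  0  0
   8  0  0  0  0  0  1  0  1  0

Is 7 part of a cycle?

No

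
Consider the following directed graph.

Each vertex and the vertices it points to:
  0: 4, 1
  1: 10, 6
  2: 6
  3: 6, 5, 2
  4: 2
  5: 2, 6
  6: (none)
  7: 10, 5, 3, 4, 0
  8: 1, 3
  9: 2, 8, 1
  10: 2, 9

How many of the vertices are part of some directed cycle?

4

A vertex is on a directed cycle iff it belongs to a strongly connected component of size ≥ 2 (or has a self-loop).
The vertices on cycles are {1, 8, 9, 10} — 4 in total.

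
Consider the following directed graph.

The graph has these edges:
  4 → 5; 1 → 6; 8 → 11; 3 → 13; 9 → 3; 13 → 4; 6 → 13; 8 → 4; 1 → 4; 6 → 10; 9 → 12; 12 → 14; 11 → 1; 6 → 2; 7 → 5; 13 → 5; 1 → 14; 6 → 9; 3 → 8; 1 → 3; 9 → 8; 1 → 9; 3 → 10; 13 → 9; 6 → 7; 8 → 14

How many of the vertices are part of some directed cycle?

7

A vertex is on a directed cycle iff it belongs to a strongly connected component of size ≥ 2 (or has a self-loop).
The vertices on cycles are {1, 3, 6, 8, 9, 11, 13} — 7 in total.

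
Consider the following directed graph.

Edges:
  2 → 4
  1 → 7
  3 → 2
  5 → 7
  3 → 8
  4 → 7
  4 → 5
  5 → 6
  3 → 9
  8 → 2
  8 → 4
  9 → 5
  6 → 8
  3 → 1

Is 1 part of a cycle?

No

1 lies on a cycle iff there is a path from 1 back to itself.
Exploring from 1, it never reaches itself; equivalently, its strongly connected component is a singleton.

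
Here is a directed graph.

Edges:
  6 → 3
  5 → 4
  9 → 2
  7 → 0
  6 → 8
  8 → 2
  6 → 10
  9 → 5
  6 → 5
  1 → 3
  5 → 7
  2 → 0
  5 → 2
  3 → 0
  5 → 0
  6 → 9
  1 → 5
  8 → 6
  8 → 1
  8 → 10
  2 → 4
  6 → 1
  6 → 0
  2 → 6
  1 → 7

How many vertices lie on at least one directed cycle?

6

A vertex is on a directed cycle iff it belongs to a strongly connected component of size ≥ 2 (or has a self-loop).
The vertices on cycles are {1, 2, 5, 6, 8, 9} — 6 in total.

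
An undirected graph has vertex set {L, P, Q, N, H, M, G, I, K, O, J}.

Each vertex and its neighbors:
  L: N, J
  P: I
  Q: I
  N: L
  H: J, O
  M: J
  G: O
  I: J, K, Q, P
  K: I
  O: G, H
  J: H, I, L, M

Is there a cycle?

DFS, tracking each vertex's parent; an edge to a visited non-parent vertex closes a cycle.
Start from J:
visit J (parent –)
  visit H (parent J)
    H–J: parent, skip
    visit O (parent H)
      visit G (parent O)
        G–O: parent, skip
      O–H: parent, skip
  visit I (parent J)
    I–J: parent, skip
    visit K (parent I)
      K–I: parent, skip
    visit Q (parent I)
      Q–I: parent, skip
    visit P (parent I)
      P–I: parent, skip
  visit L (parent J)
    visit N (parent L)
      N–L: parent, skip
    L–J: parent, skip
  visit M (parent J)
    M–J: parent, skip
No non-parent visited neighbor found — the graph is a forest.

No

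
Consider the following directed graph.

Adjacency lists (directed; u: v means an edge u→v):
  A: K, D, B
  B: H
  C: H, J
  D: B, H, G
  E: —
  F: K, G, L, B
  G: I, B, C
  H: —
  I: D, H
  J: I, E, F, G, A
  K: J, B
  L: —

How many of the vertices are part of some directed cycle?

8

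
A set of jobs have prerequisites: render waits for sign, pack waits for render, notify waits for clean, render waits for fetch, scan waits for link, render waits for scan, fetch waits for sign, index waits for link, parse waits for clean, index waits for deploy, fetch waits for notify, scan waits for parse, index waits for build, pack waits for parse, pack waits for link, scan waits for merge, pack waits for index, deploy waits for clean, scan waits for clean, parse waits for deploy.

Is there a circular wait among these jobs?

No

DFS with white/gray/black marking, starting from sign:
sign gray
sign black
scan gray
  merge gray
  merge black
  parse gray
    clean gray
    clean black
    deploy gray
      deploy→clean: clean black — skip
    deploy black
  parse black
  scan→clean: clean black — skip
  link gray
  link black
scan black
render gray
  fetch gray
    fetch→sign: sign black — skip
    notify gray
      notify→clean: clean black — skip
    notify black
  fetch black
  render→sign: sign black — skip
  render→scan: scan black — skip
render black
pack gray
  pack→parse: parse black — skip
  index gray
    build gray
    build black
    index→link: link black — skip
    index→deploy: deploy black — skip
  index black
  pack→link: link black — skip
  pack→render: render black — skip
pack black
Every edge goes to a white or black vertex — no back edge, so the graph is acyclic.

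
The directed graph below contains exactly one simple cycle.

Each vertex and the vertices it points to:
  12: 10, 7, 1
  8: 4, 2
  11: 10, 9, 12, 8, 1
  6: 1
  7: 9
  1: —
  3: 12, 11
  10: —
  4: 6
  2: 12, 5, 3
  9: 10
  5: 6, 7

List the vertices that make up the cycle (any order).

DFS with gray/black marking from 11:
11 gray
  10 gray
  10 black
  9 gray
    9→10: 10 black — skip
  9 black
  12 gray
    12→10: 10 black — skip
    7 gray
      7→9: 9 black — skip
    7 black
    1 gray
    1 black
  12 black
  8 gray
    4 gray
      6 gray
        6→1: 1 black — skip
      6 black
    4 black
    2 gray
      2→12: 12 black — skip
      5 gray
        5→6: 6 black — skip
        5→7: 7 black — skip
      5 black
      3 gray
        3→12: 12 black — skip
        3→11: 11 is gray → back edge
Back edge closes the cycle 11 → 8 → 2 → 3 → 11; its vertices are {2, 3, 8, 11}.

2, 3, 8, 11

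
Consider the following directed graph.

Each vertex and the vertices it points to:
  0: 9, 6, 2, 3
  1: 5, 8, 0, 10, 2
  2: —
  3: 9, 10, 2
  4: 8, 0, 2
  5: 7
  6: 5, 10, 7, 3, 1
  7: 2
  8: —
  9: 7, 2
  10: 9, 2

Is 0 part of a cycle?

Yes

0 is on a cycle iff 0 can reach itself via ≥1 edge.
0 → 6 → 1 → 0 — yes.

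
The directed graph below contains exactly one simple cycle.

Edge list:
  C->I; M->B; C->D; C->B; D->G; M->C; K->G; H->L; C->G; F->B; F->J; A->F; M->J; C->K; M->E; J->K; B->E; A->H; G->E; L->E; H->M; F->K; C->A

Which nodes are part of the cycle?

A, C, H, M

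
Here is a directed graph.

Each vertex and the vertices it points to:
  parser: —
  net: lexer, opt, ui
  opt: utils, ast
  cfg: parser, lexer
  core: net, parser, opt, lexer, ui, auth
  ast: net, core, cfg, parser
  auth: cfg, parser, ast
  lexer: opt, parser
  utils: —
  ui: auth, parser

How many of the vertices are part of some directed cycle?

A vertex is on a directed cycle iff it belongs to a strongly connected component of size ≥ 2 (or has a self-loop).
The vertices on cycles are {ui, ast, cfg, net, opt, auth, core, lexer} — 8 in total.

8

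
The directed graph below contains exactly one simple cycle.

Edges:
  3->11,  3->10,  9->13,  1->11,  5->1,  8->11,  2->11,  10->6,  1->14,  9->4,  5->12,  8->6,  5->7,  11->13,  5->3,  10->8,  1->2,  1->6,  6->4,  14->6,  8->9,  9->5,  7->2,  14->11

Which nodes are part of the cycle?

DFS with gray/black marking from 9:
9 gray
  4 gray
  4 black
  13 gray
  13 black
  5 gray
    12 gray
    12 black
    1 gray
      6 gray
        6→4: 4 black — skip
      6 black
      14 gray
        11 gray
          11→13: 13 black — skip
        11 black
        14→6: 6 black — skip
      14 black
      1→11: 11 black — skip
      2 gray
        2→11: 11 black — skip
      2 black
    1 black
    7 gray
      7→2: 2 black — skip
    7 black
    3 gray
      3→11: 11 black — skip
      10 gray
        8 gray
          8→6: 6 black — skip
          8→9: 9 is gray → back edge
Back edge closes the cycle 9 → 5 → 3 → 10 → 8 → 9; its vertices are {3, 5, 8, 9, 10}.

3, 5, 8, 9, 10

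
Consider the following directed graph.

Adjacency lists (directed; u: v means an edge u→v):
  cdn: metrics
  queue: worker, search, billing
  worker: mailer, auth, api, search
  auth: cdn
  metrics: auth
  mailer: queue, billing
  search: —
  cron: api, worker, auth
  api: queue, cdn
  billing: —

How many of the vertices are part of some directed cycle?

7

A vertex is on a directed cycle iff it belongs to a strongly connected component of size ≥ 2 (or has a self-loop).
The vertices on cycles are {api, cdn, auth, queue, mailer, worker, metrics} — 7 in total.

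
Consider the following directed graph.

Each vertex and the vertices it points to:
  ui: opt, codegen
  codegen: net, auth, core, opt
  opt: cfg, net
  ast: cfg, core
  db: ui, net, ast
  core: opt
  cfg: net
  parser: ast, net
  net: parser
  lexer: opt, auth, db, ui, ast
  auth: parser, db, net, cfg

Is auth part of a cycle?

auth is on a cycle iff auth can reach itself via ≥1 edge.
auth → db → ui → codegen → auth — yes.

Yes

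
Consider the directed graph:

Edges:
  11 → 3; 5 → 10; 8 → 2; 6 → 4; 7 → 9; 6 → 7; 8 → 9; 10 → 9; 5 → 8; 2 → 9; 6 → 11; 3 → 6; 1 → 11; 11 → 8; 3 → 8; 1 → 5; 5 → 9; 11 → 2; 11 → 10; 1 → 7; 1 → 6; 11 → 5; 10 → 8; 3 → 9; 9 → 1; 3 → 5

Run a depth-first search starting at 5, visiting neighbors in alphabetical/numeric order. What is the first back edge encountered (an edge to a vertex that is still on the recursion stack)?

DFS from 5 (visiting neighbors in alphabetical/numeric order); mark gray on enter, black on exit:
5 gray
  8 gray
    2 gray
      9 gray
        1 gray
          1→5: 5 is gray → back edge
First back edge: 1 → 5.

1->5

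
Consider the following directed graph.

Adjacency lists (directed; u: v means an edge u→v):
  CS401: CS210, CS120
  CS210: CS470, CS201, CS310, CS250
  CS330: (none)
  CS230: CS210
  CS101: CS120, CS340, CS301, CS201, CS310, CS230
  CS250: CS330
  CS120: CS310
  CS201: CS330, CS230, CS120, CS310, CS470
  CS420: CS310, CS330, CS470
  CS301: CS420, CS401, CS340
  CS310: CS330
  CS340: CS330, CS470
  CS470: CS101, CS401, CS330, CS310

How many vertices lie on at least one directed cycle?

9

A vertex is on a directed cycle iff it belongs to a strongly connected component of size ≥ 2 (or has a self-loop).
The vertices on cycles are {CS101, CS201, CS210, CS230, CS301, CS340, CS401, CS420, CS470} — 9 in total.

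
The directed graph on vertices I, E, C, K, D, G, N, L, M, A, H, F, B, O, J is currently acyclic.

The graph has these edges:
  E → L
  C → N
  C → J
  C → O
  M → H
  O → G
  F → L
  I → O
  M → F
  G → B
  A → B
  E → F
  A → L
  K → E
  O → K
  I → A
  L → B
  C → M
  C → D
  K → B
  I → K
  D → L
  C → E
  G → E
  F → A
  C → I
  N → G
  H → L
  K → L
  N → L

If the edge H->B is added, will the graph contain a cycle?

Adding H→B creates a cycle iff B can already reach H.
Explore from B: no path reaches H. The graph stays acyclic.

No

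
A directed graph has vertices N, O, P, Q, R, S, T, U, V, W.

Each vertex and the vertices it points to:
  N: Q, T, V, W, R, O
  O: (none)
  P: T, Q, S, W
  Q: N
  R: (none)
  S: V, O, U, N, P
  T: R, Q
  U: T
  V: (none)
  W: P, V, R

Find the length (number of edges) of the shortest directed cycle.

2

For each vertex v, BFS finds the shortest path from v back to v.
The shortest such closed walk is P → W → P, length 2.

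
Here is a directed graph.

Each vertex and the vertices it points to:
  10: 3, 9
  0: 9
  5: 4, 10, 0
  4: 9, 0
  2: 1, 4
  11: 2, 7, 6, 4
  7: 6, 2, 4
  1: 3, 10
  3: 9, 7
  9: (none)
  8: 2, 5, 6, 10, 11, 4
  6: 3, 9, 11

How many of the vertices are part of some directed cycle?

7

A vertex is on a directed cycle iff it belongs to a strongly connected component of size ≥ 2 (or has a self-loop).
The vertices on cycles are {1, 2, 3, 6, 7, 10, 11} — 7 in total.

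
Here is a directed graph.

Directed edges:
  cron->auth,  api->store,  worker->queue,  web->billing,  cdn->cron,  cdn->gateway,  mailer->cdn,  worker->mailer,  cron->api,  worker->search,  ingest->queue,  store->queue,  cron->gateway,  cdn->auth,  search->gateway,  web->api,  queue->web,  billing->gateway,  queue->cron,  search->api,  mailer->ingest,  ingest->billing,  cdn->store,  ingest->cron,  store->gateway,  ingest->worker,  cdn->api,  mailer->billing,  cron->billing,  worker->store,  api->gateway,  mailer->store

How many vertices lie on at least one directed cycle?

8

A vertex is on a directed cycle iff it belongs to a strongly connected component of size ≥ 2 (or has a self-loop).
The vertices on cycles are {api, web, cron, queue, store, ingest, mailer, worker} — 8 in total.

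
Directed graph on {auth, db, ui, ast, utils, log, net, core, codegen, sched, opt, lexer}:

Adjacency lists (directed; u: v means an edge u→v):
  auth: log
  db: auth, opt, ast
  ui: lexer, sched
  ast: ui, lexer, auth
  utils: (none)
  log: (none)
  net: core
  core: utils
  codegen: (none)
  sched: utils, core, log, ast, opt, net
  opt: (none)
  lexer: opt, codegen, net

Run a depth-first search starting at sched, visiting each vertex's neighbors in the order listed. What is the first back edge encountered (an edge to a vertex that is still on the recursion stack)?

ui->sched

DFS from sched (visiting each vertex's neighbors in the order listed); mark gray on enter, black on exit:
sched gray
  utils gray
  utils black
  core gray
    core→utils: utils black — skip
  core black
  log gray
  log black
  ast gray
    ui gray
      lexer gray
        opt gray
        opt black
        codegen gray
        codegen black
        net gray
          net→core: core black — skip
        net black
      lexer black
      ui→sched: sched is gray → back edge
First back edge: ui → sched.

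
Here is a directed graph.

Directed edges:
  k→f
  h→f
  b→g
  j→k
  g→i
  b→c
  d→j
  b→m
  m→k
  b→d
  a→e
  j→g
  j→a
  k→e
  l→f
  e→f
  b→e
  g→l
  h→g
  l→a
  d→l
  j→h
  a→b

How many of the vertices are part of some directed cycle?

7

A vertex is on a directed cycle iff it belongs to a strongly connected component of size ≥ 2 (or has a self-loop).
The vertices on cycles are {a, b, d, g, h, j, l} — 7 in total.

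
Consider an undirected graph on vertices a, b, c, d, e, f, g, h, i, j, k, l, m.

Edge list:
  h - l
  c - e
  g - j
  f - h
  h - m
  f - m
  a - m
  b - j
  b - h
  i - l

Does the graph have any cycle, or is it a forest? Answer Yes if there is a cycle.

Yes

DFS, tracking each vertex's parent; an edge to a visited non-parent vertex closes a cycle.
Start from j:
visit j (parent –)
  visit g (parent j)
    g–j: parent, skip
  visit b (parent j)
    b–j: parent, skip
    visit h (parent b)
      h–b: parent, skip
      visit f (parent h)
        visit m (parent f)
          m–f: parent, skip
          visit a (parent m)
            a–m: parent, skip
          m–h: h visited and ≠ parent → cycle
Cycle: h – f – m – h.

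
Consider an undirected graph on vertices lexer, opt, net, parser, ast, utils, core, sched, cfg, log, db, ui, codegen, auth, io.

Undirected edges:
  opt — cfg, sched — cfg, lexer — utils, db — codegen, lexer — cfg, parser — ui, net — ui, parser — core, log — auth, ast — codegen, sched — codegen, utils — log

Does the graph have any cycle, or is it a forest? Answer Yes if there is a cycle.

No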